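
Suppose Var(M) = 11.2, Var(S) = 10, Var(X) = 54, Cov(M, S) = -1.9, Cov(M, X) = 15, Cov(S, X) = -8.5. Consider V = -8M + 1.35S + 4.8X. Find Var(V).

Var(V) = a²·Var(M) + b²·Var(S) + c²·Var(X) + 2ab·Cov(M, S) + 2ac·Cov(M, X) + 2bc·Cov(S, X), with a = -8, b = 1.35, c = 4.8.
= 716.8 + 18.225 + 1244.16 + 41.04 + (-1152) + (-110.16)
= 758.065.

Var(V) = 758.065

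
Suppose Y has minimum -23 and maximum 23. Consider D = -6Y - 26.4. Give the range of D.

Range(D) = 276

Range of Y = 23 − (-23) = 46.
Range(D) = |a|·Range(Y) = |-6|·46 = 276.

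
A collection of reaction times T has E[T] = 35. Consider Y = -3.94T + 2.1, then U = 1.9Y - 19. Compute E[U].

E[U] = -277.02

E[Y] = (-3.94)·35 + 2.1 = -135.8.
E[U] = 1.9·(-135.8) + (-19) = -277.02.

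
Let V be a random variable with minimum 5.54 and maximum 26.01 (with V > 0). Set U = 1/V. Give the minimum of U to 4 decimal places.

min(U) = 0.0384

1/V is decreasing on this domain, so min(U) comes from max(V) = 26.01: min(U) = 1/(26.01) ≈ 0.0384.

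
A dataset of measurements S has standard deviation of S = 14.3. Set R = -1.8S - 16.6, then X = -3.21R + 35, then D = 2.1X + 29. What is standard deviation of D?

standard deviation of D = 173.51334

standard deviation of R = |-1.8|·14.3 = 25.74.
standard deviation of X = |-3.21|·25.74 = 82.6254.
standard deviation of D = |2.1|·82.6254 = 173.51334.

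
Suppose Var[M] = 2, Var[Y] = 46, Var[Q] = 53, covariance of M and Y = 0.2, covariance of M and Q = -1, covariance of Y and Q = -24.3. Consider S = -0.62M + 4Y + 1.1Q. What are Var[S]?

Var[S] = a²·Var[M] + b²·Var[Y] + c²·Var[Q] + 2ab·covariance of M and Y + 2ac·covariance of M and Q + 2bc·covariance of Y and Q, with a = -0.62, b = 4, c = 1.1.
= 0.7688 + 736 + 64.13 + (-0.992) + 1.364 + (-213.84)
= 587.4308.

Var[S] = 587.4308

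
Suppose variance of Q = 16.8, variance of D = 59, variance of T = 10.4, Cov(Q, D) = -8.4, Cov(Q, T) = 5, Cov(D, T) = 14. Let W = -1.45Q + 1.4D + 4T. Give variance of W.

variance of W = 450.266

variance of W = a²·variance of Q + b²·variance of D + c²·variance of T + 2ab·Cov(Q, D) + 2ac·Cov(Q, T) + 2bc·Cov(D, T), with a = -1.45, b = 1.4, c = 4.
= 35.322 + 115.64 + 166.4 + 34.104 + (-58) + 156.8
= 450.266.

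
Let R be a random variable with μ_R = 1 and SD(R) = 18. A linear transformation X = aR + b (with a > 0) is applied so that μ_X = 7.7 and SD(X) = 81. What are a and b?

SD(X) = a·SD(R) (a > 0), so a = 81/18 = 4.5.
μ_X = a·μ_R + b, so b = 7.7 − 4.5·1 = 3.2.

a = 4.5, b = 3.2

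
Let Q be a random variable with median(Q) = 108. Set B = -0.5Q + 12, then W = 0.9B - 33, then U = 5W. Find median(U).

median(U) = -354

median(B) = (-0.5)·108 + 12 = -42.
median(W) = 0.9·(-42) + (-33) = -70.8.
median(U) = 5·(-70.8) = -354.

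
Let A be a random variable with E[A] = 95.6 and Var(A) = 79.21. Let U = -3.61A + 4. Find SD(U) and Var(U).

U = -3.61A + 4 is linear with a = -3.61, b = 4.
SD(A) = √79.21 = 8.9.
SD(U) = |a|·SD(A) = |-3.61|·8.9 = 32.129.
Var(U) = a²·Var(A) = (-3.61)²·79.21 = 1032.272641 (the additive constant 4 does not affect variance).

SD(U) = 32.129, Var(U) = 1032.272641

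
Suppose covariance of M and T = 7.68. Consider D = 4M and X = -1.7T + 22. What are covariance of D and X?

covariance of D and X = a·c·covariance of M and T = 4·(-1.7)·7.68 = -52.224. Additive constants drop out.

covariance of D and X = -52.224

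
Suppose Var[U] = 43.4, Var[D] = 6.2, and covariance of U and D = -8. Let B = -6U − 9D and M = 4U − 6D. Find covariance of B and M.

covariance of B and M = -706.8

By bilinearity, covariance of B and M = ac·Var[U] + bd·Var[D] + (ad+bc)·covariance of U and D, with a=-6, b=-9, c=4, d=-6.
ac·Var[U] = (-6)·4·43.4 = -1041.6
bd·Var[D] = (-9)·(-6)·6.2 = 334.8
(ad+bc)·covariance of U and D = (0)·(-8) = 0
covariance of B and M = -1041.6 + 334.8 + 0 = -706.8.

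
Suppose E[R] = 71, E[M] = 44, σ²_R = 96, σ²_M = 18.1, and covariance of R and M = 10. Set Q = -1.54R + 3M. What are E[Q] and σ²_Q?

E[Q] = (-1.54)·E[R] + 3·E[M] = (-1.54)·71 + 3·44 = 22.66.
σ²_Q = a²·σ²_R + b²·σ²_M + 2ab·covariance of R and M with a = -1.54, b = 3.
= (-1.54)²·96 + 3²·18.1 + 2·(-1.54)·3·10
= 227.6736 + 162.9 + (-92.4) = 298.1736.

E[Q] = 22.66, σ²_Q = 298.1736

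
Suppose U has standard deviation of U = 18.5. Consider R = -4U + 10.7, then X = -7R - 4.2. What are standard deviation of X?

standard deviation of X = 518

standard deviation of R = |-4|·18.5 = 74.
standard deviation of X = |-7|·74 = 518.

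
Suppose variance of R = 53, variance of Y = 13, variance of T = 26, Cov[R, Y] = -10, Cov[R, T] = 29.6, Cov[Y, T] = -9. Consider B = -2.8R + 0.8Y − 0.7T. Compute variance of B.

variance of B = 607.492

variance of B = a²·variance of R + b²·variance of Y + c²·variance of T + 2ab·Cov[R, Y] + 2ac·Cov[R, T] + 2bc·Cov[Y, T], with a = -2.8, b = 0.8, c = -0.7.
= 415.52 + 8.32 + 12.74 + 44.8 + 116.032 + 10.08
= 607.492.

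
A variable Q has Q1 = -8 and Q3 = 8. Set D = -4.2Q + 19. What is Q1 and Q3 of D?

a = -4.2 < 0 reverses order: Q1(D) comes from Q3(Q), Q3(D) from Q1(Q).
Q1(D) = (-4.2)·8 + 19 = -14.6; Q3(D) = (-4.2)·(-8) + 19 = 52.6.

Q1(D) = -14.6, Q3(D) = 52.6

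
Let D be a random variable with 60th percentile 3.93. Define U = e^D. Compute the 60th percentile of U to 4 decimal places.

e^D is increasing, so P_{60}(U) = g(P_{60}(D)) ≈ 50.907.

60th percentile of U = 50.907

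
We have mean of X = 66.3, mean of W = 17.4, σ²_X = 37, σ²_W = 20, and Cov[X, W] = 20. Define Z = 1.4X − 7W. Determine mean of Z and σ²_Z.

mean of Z = -28.98, σ²_Z = 660.52

mean of Z = 1.4·mean of X + (-7)·mean of W = 1.4·66.3 + (-7)·17.4 = -28.98.
σ²_Z = a²·σ²_X + b²·σ²_W + 2ab·Cov[X, W] with a = 1.4, b = -7.
= 1.4²·37 + (-7)²·20 + 2·1.4·(-7)·20
= 72.52 + 980 + (-392) = 660.52.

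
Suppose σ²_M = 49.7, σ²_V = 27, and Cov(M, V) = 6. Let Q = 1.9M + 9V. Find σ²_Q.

σ²_Q = a²·σ²_M + b²·σ²_V + 2ab·Cov(M, V) with a = 1.9, b = 9.
= 1.9²·49.7 + 9²·27 + 2·1.9·9·6
= 179.417 + 2187 + 205.2 = 2571.617.

σ²_Q = 2571.617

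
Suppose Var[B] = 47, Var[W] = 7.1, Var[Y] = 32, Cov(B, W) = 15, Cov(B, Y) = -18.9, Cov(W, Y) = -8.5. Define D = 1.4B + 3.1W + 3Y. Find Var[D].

Var[D] = 261.691

Var[D] = a²·Var[B] + b²·Var[W] + c²·Var[Y] + 2ab·Cov(B, W) + 2ac·Cov(B, Y) + 2bc·Cov(W, Y), with a = 1.4, b = 3.1, c = 3.
= 92.12 + 68.231 + 288 + 130.2 + (-158.76) + (-158.1)
= 261.691.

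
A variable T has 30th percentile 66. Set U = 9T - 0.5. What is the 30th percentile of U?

30th percentile of U = 593.5

Since a = 9 > 0 the transformation is increasing, so the 30th percentile of U = a·(P_{30} of T) + b = 9·66 + (-0.5) = 593.5.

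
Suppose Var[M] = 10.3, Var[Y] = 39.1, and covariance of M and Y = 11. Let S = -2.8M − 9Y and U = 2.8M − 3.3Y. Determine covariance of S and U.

By bilinearity, covariance of S and U = ac·Var[M] + bd·Var[Y] + (ad+bc)·covariance of M and Y, with a=-2.8, b=-9, c=2.8, d=-3.3.
ac·Var[M] = (-2.8)·2.8·10.3 = -80.752
bd·Var[Y] = (-9)·(-3.3)·39.1 = 1161.27
(ad+bc)·covariance of M and Y = (-15.96)·11 = -175.56
covariance of S and U = -80.752 + 1161.27 + (-175.56) = 904.958.

covariance of S and U = 904.958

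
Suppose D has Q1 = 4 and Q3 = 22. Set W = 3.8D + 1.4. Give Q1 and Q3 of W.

Q1(W) = 16.6, Q3(W) = 85

a = 3.8 > 0: Q1(W) = a·Q1(D)+b = 16.6, Q3(W) = a·Q3(D)+b = 85.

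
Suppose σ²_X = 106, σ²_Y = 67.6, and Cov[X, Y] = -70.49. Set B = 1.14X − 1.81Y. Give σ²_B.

σ²_B = a²·σ²_X + b²·σ²_Y + 2ab·Cov[X, Y] with a = 1.14, b = -1.81.
= 1.14²·106 + (-1.81)²·67.6 + 2·1.14·(-1.81)·(-70.49)
= 137.7576 + 221.46436 + 290.898132 = 650.120092.

σ²_B = 650.120092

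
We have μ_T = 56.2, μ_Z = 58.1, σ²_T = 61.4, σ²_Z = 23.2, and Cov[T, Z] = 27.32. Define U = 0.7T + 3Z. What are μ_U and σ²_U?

μ_U = 0.7·μ_T + 3·μ_Z = 0.7·56.2 + 3·58.1 = 213.64.
σ²_U = a²·σ²_T + b²·σ²_Z + 2ab·Cov[T, Z] with a = 0.7, b = 3.
= 0.7²·61.4 + 3²·23.2 + 2·0.7·3·27.32
= 30.086 + 208.8 + 114.744 = 353.63.

μ_U = 213.64, σ²_U = 353.63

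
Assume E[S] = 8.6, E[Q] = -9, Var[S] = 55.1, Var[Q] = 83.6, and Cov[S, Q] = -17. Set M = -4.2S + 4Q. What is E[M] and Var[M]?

E[M] = -72.12, Var[M] = 2880.764

E[M] = (-4.2)·E[S] + 4·E[Q] = (-4.2)·8.6 + 4·(-9) = -72.12.
Var[M] = a²·Var[S] + b²·Var[Q] + 2ab·Cov[S, Q] with a = -4.2, b = 4.
= (-4.2)²·55.1 + 4²·83.6 + 2·(-4.2)·4·(-17)
= 971.964 + 1337.6 + 571.2 = 2880.764.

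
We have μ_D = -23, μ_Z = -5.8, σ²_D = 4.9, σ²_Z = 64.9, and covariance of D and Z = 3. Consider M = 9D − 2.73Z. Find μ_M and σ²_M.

μ_M = -191.166, σ²_M = 733.17321

μ_M = 9·μ_D + (-2.73)·μ_Z = 9·(-23) + (-2.73)·(-5.8) = -191.166.
σ²_M = a²·σ²_D + b²·σ²_Z + 2ab·covariance of D and Z with a = 9, b = -2.73.
= 9²·4.9 + (-2.73)²·64.9 + 2·9·(-2.73)·3
= 396.9 + 483.69321 + (-147.42) = 733.17321.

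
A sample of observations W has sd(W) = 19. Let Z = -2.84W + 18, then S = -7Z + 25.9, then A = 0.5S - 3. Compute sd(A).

sd(Z) = |-2.84|·19 = 53.96.
sd(S) = |-7|·53.96 = 377.72.
sd(A) = |0.5|·377.72 = 188.86.

sd(A) = 188.86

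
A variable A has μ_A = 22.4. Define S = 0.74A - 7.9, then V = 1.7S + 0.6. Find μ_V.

μ_S = 0.74·22.4 + (-7.9) = 8.676.
μ_V = 1.7·8.676 + 0.6 = 15.3492.

μ_V = 15.3492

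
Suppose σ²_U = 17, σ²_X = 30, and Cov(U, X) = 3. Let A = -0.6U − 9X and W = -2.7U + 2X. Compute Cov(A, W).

Cov(A, W) = -443.16

By bilinearity, Cov(A, W) = ac·σ²_U + bd·σ²_X + (ad+bc)·Cov(U, X), with a=-0.6, b=-9, c=-2.7, d=2.
ac·σ²_U = (-0.6)·(-2.7)·17 = 27.54
bd·σ²_X = (-9)·2·30 = -540
(ad+bc)·Cov(U, X) = (23.1)·3 = 69.3
Cov(A, W) = 27.54 + (-540) + 69.3 = -443.16.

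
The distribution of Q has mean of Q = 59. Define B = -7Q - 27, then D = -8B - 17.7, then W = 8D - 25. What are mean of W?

mean of W = 27993.4

mean of B = (-7)·59 + (-27) = -440.
mean of D = (-8)·(-440) + (-17.7) = 3502.3.
mean of W = 8·3502.3 + (-25) = 27993.4.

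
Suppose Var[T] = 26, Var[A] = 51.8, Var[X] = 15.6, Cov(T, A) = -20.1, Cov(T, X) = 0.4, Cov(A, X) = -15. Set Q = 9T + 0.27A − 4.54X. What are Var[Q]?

Var[Q] = 2337.71718

Var[Q] = a²·Var[T] + b²·Var[A] + c²·Var[X] + 2ab·Cov(T, A) + 2ac·Cov(T, X) + 2bc·Cov(A, X), with a = 9, b = 0.27, c = -4.54.
= 2106 + 3.77622 + 321.54096 + (-97.686) + (-32.688) + 36.774
= 2337.71718.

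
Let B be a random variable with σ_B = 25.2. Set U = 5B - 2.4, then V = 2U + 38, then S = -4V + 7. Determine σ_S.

σ_U = |5|·25.2 = 126.
σ_V = |2|·126 = 252.
σ_S = |-4|·252 = 1008.

σ_S = 1008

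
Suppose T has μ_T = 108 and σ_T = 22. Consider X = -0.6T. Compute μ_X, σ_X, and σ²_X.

X = -0.6T is linear with a = -0.6, b = 0.
μ_X = a·μ_T + b = (-0.6)·108 = -64.8.
σ_X = |a|·σ_T = |-0.6|·22 = 13.2.
σ²_T = 22² = 484.
σ²_X = a²·σ²_T = (-0.6)²·484 = 174.24.

μ_X = -64.8, σ_X = 13.2, σ²_X = 174.24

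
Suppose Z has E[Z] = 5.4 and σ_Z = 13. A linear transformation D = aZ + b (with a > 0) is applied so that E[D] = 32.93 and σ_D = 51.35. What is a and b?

a = 3.95, b = 11.6

σ_D = a·σ_Z (a > 0), so a = 51.35/13 = 3.95.
E[D] = a·E[Z] + b, so b = 32.93 − 3.95·5.4 = 11.6.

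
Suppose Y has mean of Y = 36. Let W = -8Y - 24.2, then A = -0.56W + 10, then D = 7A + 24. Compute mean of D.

mean of D = 1317.824

mean of W = (-8)·36 + (-24.2) = -312.2.
mean of A = (-0.56)·(-312.2) + 10 = 184.832.
mean of D = 7·184.832 + 24 = 1317.824.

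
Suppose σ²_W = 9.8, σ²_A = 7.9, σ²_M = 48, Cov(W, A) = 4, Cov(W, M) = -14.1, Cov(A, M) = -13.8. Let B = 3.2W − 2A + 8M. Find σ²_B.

σ²_B = a²·σ²_W + b²·σ²_A + c²·σ²_M + 2ab·Cov(W, A) + 2ac·Cov(W, M) + 2bc·Cov(A, M), with a = 3.2, b = -2, c = 8.
= 100.352 + 31.6 + 3072 + (-51.2) + (-721.92) + 441.6
= 2872.432.

σ²_B = 2872.432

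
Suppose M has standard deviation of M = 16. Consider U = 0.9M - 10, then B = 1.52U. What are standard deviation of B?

standard deviation of B = 21.888

standard deviation of U = |0.9|·16 = 14.4.
standard deviation of B = |1.52|·14.4 = 21.888.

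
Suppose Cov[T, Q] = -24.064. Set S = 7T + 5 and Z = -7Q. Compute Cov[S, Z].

Cov[S, Z] = a·c·Cov[T, Q] = 7·(-7)·(-24.064) = 1179.136. Additive constants drop out.

Cov[S, Z] = 1179.136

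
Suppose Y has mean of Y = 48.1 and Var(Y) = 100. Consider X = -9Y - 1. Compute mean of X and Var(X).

mean of X = -433.9, Var(X) = 8100

X = -9Y - 1 is linear with a = -9, b = -1.
mean of X = a·mean of Y + b = (-9)·48.1 + (-1) = -433.9.
Var(X) = a²·Var(Y) = (-9)²·100 = 8100 (the additive constant -1 does not affect variance).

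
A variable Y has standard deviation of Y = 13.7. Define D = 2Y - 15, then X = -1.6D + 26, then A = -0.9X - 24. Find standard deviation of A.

standard deviation of D = |2|·13.7 = 27.4.
standard deviation of X = |-1.6|·27.4 = 43.84.
standard deviation of A = |-0.9|·43.84 = 39.456.

standard deviation of A = 39.456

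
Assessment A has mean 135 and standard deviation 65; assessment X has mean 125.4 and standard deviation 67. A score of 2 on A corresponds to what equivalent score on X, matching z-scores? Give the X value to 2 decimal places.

z = (2 − 135)/65 ≈ -2.0462.
X = 125.4 + z·67 = 125.4 + (2 − 135)·67/65 ≈ -11.69.

X = -11.69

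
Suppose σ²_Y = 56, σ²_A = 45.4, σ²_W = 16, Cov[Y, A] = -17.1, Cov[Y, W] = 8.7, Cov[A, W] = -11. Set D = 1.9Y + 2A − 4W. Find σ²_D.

σ²_D = a²·σ²_Y + b²·σ²_A + c²·σ²_W + 2ab·Cov[Y, A] + 2ac·Cov[Y, W] + 2bc·Cov[A, W], with a = 1.9, b = 2, c = -4.
= 202.16 + 181.6 + 256 + (-129.96) + (-132.24) + 176
= 553.56.

σ²_D = 553.56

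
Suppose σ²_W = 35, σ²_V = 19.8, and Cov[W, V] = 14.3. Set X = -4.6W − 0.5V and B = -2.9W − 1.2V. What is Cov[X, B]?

By bilinearity, Cov[X, B] = ac·σ²_W + bd·σ²_V + (ad+bc)·Cov[W, V], with a=-4.6, b=-0.5, c=-2.9, d=-1.2.
ac·σ²_W = (-4.6)·(-2.9)·35 = 466.9
bd·σ²_V = (-0.5)·(-1.2)·19.8 = 11.88
(ad+bc)·Cov[W, V] = (6.97)·14.3 = 99.671
Cov[X, B] = 466.9 + 11.88 + 99.671 = 578.451.

Cov[X, B] = 578.451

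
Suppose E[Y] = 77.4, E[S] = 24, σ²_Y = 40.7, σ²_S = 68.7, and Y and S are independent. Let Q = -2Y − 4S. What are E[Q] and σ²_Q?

E[Q] = -250.8, σ²_Q = 1262

E[Q] = (-2)·E[Y] + (-4)·E[S] = (-2)·77.4 + (-4)·24 = -250.8.
σ²_Q = a²·σ²_Y + b²·σ²_S + 2ab·Cov(Y, S) with a = -2, b = -4.
Independence gives Cov(Y, S) = 0.
= (-2)²·40.7 + (-4)²·68.7 + 2·(-2)·(-4)·0
= 162.8 + 1099.2 + 0 = 1262.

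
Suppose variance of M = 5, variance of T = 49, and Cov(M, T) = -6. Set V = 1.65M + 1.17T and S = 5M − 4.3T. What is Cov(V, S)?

Cov(V, S) = -197.799

By bilinearity, Cov(V, S) = ac·variance of M + bd·variance of T + (ad+bc)·Cov(M, T), with a=1.65, b=1.17, c=5, d=-4.3.
ac·variance of M = 1.65·5·5 = 41.25
bd·variance of T = 1.17·(-4.3)·49 = -246.519
(ad+bc)·Cov(M, T) = (-1.245)·(-6) = 7.47
Cov(V, S) = 41.25 + (-246.519) + 7.47 = -197.799.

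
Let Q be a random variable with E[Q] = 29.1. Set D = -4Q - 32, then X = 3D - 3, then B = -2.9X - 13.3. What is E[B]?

E[D] = (-4)·29.1 + (-32) = -148.4.
E[X] = 3·(-148.4) + (-3) = -448.2.
E[B] = (-2.9)·(-448.2) + (-13.3) = 1286.48.

E[B] = 1286.48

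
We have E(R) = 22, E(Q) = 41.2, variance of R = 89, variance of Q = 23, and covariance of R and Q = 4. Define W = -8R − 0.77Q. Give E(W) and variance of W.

E(W) = -207.724, variance of W = 5758.9167

E(W) = (-8)·E(R) + (-0.77)·E(Q) = (-8)·22 + (-0.77)·41.2 = -207.724.
variance of W = a²·variance of R + b²·variance of Q + 2ab·covariance of R and Q with a = -8, b = -0.77.
= (-8)²·89 + (-0.77)²·23 + 2·(-8)·(-0.77)·4
= 5696 + 13.6367 + 49.28 = 5758.9167.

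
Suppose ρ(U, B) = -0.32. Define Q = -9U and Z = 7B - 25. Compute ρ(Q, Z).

Linear rescalings preserve |correlation|; the slopes -9 and 7 have opposite signs, so the correlation flips sign: ρ(Q, Z) = −ρ(U, B) = 0.32.

ρ(Q, Z) = 0.32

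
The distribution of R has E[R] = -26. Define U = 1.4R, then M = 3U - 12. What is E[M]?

E[U] = 1.4·(-26) = -36.4.
E[M] = 3·(-36.4) + (-12) = -121.2.

E[M] = -121.2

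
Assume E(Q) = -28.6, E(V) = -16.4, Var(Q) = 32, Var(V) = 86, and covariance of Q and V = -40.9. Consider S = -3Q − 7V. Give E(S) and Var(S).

E(S) = 200.6, Var(S) = 2784.2

E(S) = (-3)·E(Q) + (-7)·E(V) = (-3)·(-28.6) + (-7)·(-16.4) = 200.6.
Var(S) = a²·Var(Q) + b²·Var(V) + 2ab·covariance of Q and V with a = -3, b = -7.
= (-3)²·32 + (-7)²·86 + 2·(-3)·(-7)·(-40.9)
= 288 + 4214 + (-1717.8) = 2784.2.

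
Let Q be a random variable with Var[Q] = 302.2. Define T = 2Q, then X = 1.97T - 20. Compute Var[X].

Var[X] = 4691.23192

Var[T] = 2²·302.2 = 1208.8.
Var[X] = 1.97²·1208.8 = 4691.23192.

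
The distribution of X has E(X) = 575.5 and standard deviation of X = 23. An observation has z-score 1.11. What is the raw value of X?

X = 601.03

X = E(X) + z·standard deviation of X = 575.5 + 1.11·23 = 601.03.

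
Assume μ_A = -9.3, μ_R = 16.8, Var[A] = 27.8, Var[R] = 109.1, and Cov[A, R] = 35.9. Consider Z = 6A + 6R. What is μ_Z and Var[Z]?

μ_Z = 45, Var[Z] = 7513.2

μ_Z = 6·μ_A + 6·μ_R = 6·(-9.3) + 6·16.8 = 45.
Var[Z] = a²·Var[A] + b²·Var[R] + 2ab·Cov[A, R] with a = 6, b = 6.
= 6²·27.8 + 6²·109.1 + 2·6·6·35.9
= 1000.8 + 3927.6 + 2584.8 = 7513.2.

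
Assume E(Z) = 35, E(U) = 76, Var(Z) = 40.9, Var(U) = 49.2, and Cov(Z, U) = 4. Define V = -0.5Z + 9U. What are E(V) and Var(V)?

E(V) = (-0.5)·E(Z) + 9·E(U) = (-0.5)·35 + 9·76 = 666.5.
Var(V) = a²·Var(Z) + b²·Var(U) + 2ab·Cov(Z, U) with a = -0.5, b = 9.
= (-0.5)²·40.9 + 9²·49.2 + 2·(-0.5)·9·4
= 10.225 + 3985.2 + (-36) = 3959.425.

E(V) = 666.5, Var(V) = 3959.425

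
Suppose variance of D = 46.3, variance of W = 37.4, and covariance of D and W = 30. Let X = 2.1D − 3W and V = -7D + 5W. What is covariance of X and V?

covariance of X and V = -296.61

By bilinearity, covariance of X and V = ac·variance of D + bd·variance of W + (ad+bc)·covariance of D and W, with a=2.1, b=-3, c=-7, d=5.
ac·variance of D = 2.1·(-7)·46.3 = -680.61
bd·variance of W = (-3)·5·37.4 = -561
(ad+bc)·covariance of D and W = (31.5)·30 = 945
covariance of X and V = -680.61 + (-561) + 945 = -296.61.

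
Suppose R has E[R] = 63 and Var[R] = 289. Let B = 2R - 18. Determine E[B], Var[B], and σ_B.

E[B] = 108, Var[B] = 1156, σ_B = 34

B = 2R - 18 is linear with a = 2, b = -18.
E[B] = a·E[R] + b = 2·63 + (-18) = 108.
Var[B] = a²·Var[R] = 2²·289 = 1156 (the additive constant -18 does not affect variance).
σ_R = √289 = 17.
σ_B = |a|·σ_R = |2|·17 = 34.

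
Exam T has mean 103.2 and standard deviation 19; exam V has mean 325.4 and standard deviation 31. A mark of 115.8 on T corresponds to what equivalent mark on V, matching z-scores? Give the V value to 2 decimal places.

V = 345.96

z = (115.8 − 103.2)/19 ≈ 0.6632.
V = 325.4 + z·31 = 325.4 + (115.8 − 103.2)·31/19 ≈ 345.96.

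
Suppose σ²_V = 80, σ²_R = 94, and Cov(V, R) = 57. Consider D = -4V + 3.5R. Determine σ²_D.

σ²_D = a²·σ²_V + b²·σ²_R + 2ab·Cov(V, R) with a = -4, b = 3.5.
= (-4)²·80 + 3.5²·94 + 2·(-4)·3.5·57
= 1280 + 1151.5 + (-1596) = 835.5.

σ²_D = 835.5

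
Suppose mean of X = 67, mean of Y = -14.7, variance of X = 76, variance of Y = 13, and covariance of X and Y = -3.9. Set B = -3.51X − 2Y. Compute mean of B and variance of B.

mean of B = -205.77, variance of B = 933.5716

mean of B = (-3.51)·mean of X + (-2)·mean of Y = (-3.51)·67 + (-2)·(-14.7) = -205.77.
variance of B = a²·variance of X + b²·variance of Y + 2ab·covariance of X and Y with a = -3.51, b = -2.
= (-3.51)²·76 + (-2)²·13 + 2·(-3.51)·(-2)·(-3.9)
= 936.3276 + 52 + (-54.756) = 933.5716.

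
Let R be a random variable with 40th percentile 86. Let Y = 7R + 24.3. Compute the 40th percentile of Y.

Since a = 7 > 0 the transformation is increasing, so the 40th percentile of Y = a·(P_{40} of R) + b = 7·86 + 24.3 = 626.3.

40th percentile of Y = 626.3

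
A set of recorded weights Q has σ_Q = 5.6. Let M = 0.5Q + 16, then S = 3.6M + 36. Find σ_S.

σ_S = 10.08

σ_M = |0.5|·5.6 = 2.8.
σ_S = |3.6|·2.8 = 10.08.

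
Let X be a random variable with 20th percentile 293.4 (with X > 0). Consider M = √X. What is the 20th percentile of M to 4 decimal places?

20th percentile of M = 17.1289

√X is increasing, so P_{20}(M) = g(P_{20}(X)) ≈ 17.1289.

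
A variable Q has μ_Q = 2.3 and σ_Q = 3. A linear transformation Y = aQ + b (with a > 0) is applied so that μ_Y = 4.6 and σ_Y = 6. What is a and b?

a = 2, b = 0

σ_Y = a·σ_Q (a > 0), so a = 6/3 = 2.
μ_Y = a·μ_Q + b, so b = 4.6 − 2·2.3 = 0.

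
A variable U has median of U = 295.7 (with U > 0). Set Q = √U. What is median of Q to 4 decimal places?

median of Q = 17.1959

√U is monotone on this domain, so median of Q = √(295.7) ≈ 17.1959.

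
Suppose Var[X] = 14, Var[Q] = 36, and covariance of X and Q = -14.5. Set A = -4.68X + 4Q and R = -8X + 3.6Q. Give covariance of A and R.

By bilinearity, covariance of A and R = ac·Var[X] + bd·Var[Q] + (ad+bc)·covariance of X and Q, with a=-4.68, b=4, c=-8, d=3.6.
ac·Var[X] = (-4.68)·(-8)·14 = 524.16
bd·Var[Q] = 4·3.6·36 = 518.4
(ad+bc)·covariance of X and Q = (-48.848)·(-14.5) = 708.296
covariance of A and R = 524.16 + 518.4 + 708.296 = 1750.856.

covariance of A and R = 1750.856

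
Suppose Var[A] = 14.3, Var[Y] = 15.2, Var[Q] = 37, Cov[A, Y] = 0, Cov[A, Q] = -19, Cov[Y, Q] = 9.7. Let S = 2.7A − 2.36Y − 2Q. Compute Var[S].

Var[S] = 633.67292

Var[S] = a²·Var[A] + b²·Var[Y] + c²·Var[Q] + 2ab·Cov[A, Y] + 2ac·Cov[A, Q] + 2bc·Cov[Y, Q], with a = 2.7, b = -2.36, c = -2.
= 104.247 + 84.65792 + 148 + 0 + 205.2 + 91.568
= 633.67292.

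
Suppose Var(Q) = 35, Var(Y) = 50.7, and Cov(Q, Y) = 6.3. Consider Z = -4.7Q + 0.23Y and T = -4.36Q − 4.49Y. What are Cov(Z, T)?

By bilinearity, Cov(Z, T) = ac·Var(Q) + bd·Var(Y) + (ad+bc)·Cov(Q, Y), with a=-4.7, b=0.23, c=-4.36, d=-4.49.
ac·Var(Q) = (-4.7)·(-4.36)·35 = 717.22
bd·Var(Y) = 0.23·(-4.49)·50.7 = -52.35789
(ad+bc)·Cov(Q, Y) = (20.1002)·6.3 = 126.63126
Cov(Z, T) = 717.22 + (-52.35789) + 126.63126 = 791.49337.

Cov(Z, T) = 791.49337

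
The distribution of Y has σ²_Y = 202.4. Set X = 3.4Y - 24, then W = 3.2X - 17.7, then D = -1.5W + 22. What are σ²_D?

σ²_D = 53907.70176

σ²_X = 3.4²·202.4 = 2339.744.
σ²_W = 3.2²·2339.744 = 23958.97856.
σ²_D = (-1.5)²·23958.97856 = 53907.70176.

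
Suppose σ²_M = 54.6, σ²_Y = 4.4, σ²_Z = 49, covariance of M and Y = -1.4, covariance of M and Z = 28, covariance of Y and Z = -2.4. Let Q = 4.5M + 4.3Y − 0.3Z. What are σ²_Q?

σ²_Q = 1067.828

σ²_Q = a²·σ²_M + b²·σ²_Y + c²·σ²_Z + 2ab·covariance of M and Y + 2ac·covariance of M and Z + 2bc·covariance of Y and Z, with a = 4.5, b = 4.3, c = -0.3.
= 1105.65 + 81.356 + 4.41 + (-54.18) + (-75.6) + 6.192
= 1067.828.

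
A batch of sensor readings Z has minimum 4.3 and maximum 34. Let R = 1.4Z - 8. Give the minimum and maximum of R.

min(R) = -1.98, max(R) = 39.6

a = 1.4 > 0, so min(R) = a·min(Z)+b = 1.4·4.3 + (-8) = -1.98 and max(R) = 1.4·34 + (-8) = 39.6.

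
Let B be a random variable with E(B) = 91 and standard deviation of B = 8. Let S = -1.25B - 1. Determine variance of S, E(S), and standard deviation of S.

variance of S = 100, E(S) = -114.75, standard deviation of S = 10

S = -1.25B - 1 is linear with a = -1.25, b = -1.
variance of B = 8² = 64.
variance of S = a²·variance of B = (-1.25)²·64 = 100 (the additive constant -1 does not affect variance).
E(S) = a·E(B) + b = (-1.25)·91 + (-1) = -114.75.
standard deviation of S = |a|·standard deviation of B = |-1.25|·8 = 10.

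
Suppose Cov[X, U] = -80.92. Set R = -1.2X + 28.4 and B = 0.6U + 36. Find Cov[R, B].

Cov[R, B] = 58.2624

Cov[R, B] = a·c·Cov[X, U] = (-1.2)·0.6·(-80.92) = 58.2624. Additive constants drop out.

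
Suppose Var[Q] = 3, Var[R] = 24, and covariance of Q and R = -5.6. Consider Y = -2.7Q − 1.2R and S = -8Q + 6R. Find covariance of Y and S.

By bilinearity, covariance of Y and S = ac·Var[Q] + bd·Var[R] + (ad+bc)·covariance of Q and R, with a=-2.7, b=-1.2, c=-8, d=6.
ac·Var[Q] = (-2.7)·(-8)·3 = 64.8
bd·Var[R] = (-1.2)·6·24 = -172.8
(ad+bc)·covariance of Q and R = (-6.6)·(-5.6) = 36.96
covariance of Y and S = 64.8 + (-172.8) + 36.96 = -71.04.

covariance of Y and S = -71.04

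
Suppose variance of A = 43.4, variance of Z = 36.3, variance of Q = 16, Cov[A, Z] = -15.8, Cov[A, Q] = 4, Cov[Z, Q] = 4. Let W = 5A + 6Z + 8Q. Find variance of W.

variance of W = 3171.8

variance of W = a²·variance of A + b²·variance of Z + c²·variance of Q + 2ab·Cov[A, Z] + 2ac·Cov[A, Q] + 2bc·Cov[Z, Q], with a = 5, b = 6, c = 8.
= 1085 + 1306.8 + 1024 + (-948) + 320 + 384
= 3171.8.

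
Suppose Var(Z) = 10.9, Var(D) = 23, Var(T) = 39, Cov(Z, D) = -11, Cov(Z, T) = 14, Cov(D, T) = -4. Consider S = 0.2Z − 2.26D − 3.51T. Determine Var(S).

Var(S) = a²·Var(Z) + b²·Var(D) + c²·Var(T) + 2ab·Cov(Z, D) + 2ac·Cov(Z, T) + 2bc·Cov(D, T), with a = 0.2, b = -2.26, c = -3.51.
= 0.436 + 117.4748 + 480.4839 + 9.944 + (-19.656) + (-63.4608)
= 525.2219.

Var(S) = 525.2219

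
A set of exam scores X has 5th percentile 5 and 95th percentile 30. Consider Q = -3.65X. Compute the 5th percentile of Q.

5th percentile of Q = -109.5

Since a = -3.65 < 0 the transformation is decreasing, reversing order: the 5th percentile of Q corresponds to the 95th percentile of X.
So P_{5}(Q) = a·P_{95}(X) + b = (-3.65)·30 = -109.5.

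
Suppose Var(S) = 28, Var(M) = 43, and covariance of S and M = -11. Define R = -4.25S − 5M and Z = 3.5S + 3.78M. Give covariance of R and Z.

By bilinearity, covariance of R and Z = ac·Var(S) + bd·Var(M) + (ad+bc)·covariance of S and M, with a=-4.25, b=-5, c=3.5, d=3.78.
ac·Var(S) = (-4.25)·3.5·28 = -416.5
bd·Var(M) = (-5)·3.78·43 = -812.7
(ad+bc)·covariance of S and M = (-33.565)·(-11) = 369.215
covariance of R and Z = -416.5 + (-812.7) + 369.215 = -859.985.

covariance of R and Z = -859.985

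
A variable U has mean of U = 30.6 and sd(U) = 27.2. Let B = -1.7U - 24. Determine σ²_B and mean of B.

σ²_B = 2138.1376, mean of B = -76.02

B = -1.7U - 24 is linear with a = -1.7, b = -24.
σ²_U = 27.2² = 739.84.
σ²_B = a²·σ²_U = (-1.7)²·739.84 = 2138.1376 (the additive constant -24 does not affect variance).
mean of B = a·mean of U + b = (-1.7)·30.6 + (-24) = -76.02.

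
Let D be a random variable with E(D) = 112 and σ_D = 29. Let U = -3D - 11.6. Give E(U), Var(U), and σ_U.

U = -3D - 11.6 is linear with a = -3, b = -11.6.
E(U) = a·E(D) + b = (-3)·112 + (-11.6) = -347.6.
Var(D) = 29² = 841.
Var(U) = a²·Var(D) = (-3)²·841 = 7569 (the additive constant -11.6 does not affect variance).
σ_U = |a|·σ_D = |-3|·29 = 87.

E(U) = -347.6, Var(U) = 7569, σ_U = 87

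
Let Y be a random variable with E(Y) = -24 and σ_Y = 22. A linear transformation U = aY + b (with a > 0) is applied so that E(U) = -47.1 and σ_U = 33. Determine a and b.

σ_U = a·σ_Y (a > 0), so a = 33/22 = 1.5.
E(U) = a·E(Y) + b, so b = -47.1 − 1.5·(-24) = -11.1.

a = 1.5, b = -11.1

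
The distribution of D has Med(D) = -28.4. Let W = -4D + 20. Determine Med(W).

Med(W) = 133.6

A linear map preserves order up to sign, so Med(W) = a·Med(D) + b = (-4)·(-28.4) + 20 = 133.6.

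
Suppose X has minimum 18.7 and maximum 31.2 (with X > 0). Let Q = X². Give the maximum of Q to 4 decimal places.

max(Q) = 973.44

X² is increasing on this domain, so max(Q) comes from max(X) = 31.2: max(Q) = square(31.2) = 973.44.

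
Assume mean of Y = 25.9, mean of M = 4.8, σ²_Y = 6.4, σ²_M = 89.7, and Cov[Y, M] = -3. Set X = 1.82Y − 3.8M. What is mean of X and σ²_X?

mean of X = 28.898, σ²_X = 1357.96336

mean of X = 1.82·mean of Y + (-3.8)·mean of M = 1.82·25.9 + (-3.8)·4.8 = 28.898.
σ²_X = a²·σ²_Y + b²·σ²_M + 2ab·Cov[Y, M] with a = 1.82, b = -3.8.
= 1.82²·6.4 + (-3.8)²·89.7 + 2·1.82·(-3.8)·(-3)
= 21.19936 + 1295.268 + 41.496 = 1357.96336.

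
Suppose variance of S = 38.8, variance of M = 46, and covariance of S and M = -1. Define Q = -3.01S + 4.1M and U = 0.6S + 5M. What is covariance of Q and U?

By bilinearity, covariance of Q and U = ac·variance of S + bd·variance of M + (ad+bc)·covariance of S and M, with a=-3.01, b=4.1, c=0.6, d=5.
ac·variance of S = (-3.01)·0.6·38.8 = -70.0728
bd·variance of M = 4.1·5·46 = 943
(ad+bc)·covariance of S and M = (-12.59)·(-1) = 12.59
covariance of Q and U = -70.0728 + 943 + 12.59 = 885.5172.

covariance of Q and U = 885.5172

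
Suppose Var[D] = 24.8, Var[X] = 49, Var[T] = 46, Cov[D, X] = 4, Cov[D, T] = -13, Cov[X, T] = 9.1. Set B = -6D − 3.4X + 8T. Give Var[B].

Var[B] = 5319.4

Var[B] = a²·Var[D] + b²·Var[X] + c²·Var[T] + 2ab·Cov[D, X] + 2ac·Cov[D, T] + 2bc·Cov[X, T], with a = -6, b = -3.4, c = 8.
= 892.8 + 566.44 + 2944 + 163.2 + 1248 + (-495.04)
= 5319.4.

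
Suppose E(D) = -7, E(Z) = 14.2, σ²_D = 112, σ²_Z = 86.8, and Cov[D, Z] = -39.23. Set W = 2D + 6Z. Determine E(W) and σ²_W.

E(W) = 2·E(D) + 6·E(Z) = 2·(-7) + 6·14.2 = 71.2.
σ²_W = a²·σ²_D + b²·σ²_Z + 2ab·Cov[D, Z] with a = 2, b = 6.
= 2²·112 + 6²·86.8 + 2·2·6·(-39.23)
= 448 + 3124.8 + (-941.52) = 2631.28.

E(W) = 71.2, σ²_W = 2631.28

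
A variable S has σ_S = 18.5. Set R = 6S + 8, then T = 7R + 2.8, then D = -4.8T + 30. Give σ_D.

σ_D = 3729.6

σ_R = |6|·18.5 = 111.
σ_T = |7|·111 = 777.
σ_D = |-4.8|·777 = 3729.6.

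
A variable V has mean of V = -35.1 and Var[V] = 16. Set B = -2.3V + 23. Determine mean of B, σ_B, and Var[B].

mean of B = 103.73, σ_B = 9.2, Var[B] = 84.64

B = -2.3V + 23 is linear with a = -2.3, b = 23.
mean of B = a·mean of V + b = (-2.3)·(-35.1) + 23 = 103.73.
σ_V = √16 = 4.
σ_B = |a|·σ_V = |-2.3|·4 = 9.2.
Var[B] = a²·Var[V] = (-2.3)²·16 = 84.64 (the additive constant 23 does not affect variance).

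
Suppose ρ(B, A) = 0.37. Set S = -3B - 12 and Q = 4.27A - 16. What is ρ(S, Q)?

ρ(S, Q) = -0.37

Linear rescalings preserve |correlation|; the slopes -3 and 4.27 have opposite signs, so the correlation flips sign: ρ(S, Q) = −ρ(B, A) = -0.37.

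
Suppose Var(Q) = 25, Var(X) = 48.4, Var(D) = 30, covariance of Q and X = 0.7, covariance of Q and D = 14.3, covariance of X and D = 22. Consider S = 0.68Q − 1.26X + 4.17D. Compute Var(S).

Var(S) = a²·Var(Q) + b²·Var(X) + c²·Var(D) + 2ab·covariance of Q and X + 2ac·covariance of Q and D + 2bc·covariance of X and D, with a = 0.68, b = -1.26, c = 4.17.
= 11.56 + 76.83984 + 521.667 + (-1.19952) + 81.09816 + (-231.1848)
= 458.78068.

Var(S) = 458.78068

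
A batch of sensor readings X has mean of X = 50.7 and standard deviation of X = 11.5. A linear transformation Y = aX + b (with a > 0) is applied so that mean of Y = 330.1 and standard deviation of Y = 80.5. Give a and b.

standard deviation of Y = a·standard deviation of X (a > 0), so a = 80.5/11.5 = 7.
mean of Y = a·mean of X + b, so b = 330.1 − 7·50.7 = -24.8.

a = 7, b = -24.8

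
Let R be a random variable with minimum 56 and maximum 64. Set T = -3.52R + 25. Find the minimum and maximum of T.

a = -3.52 < 0, so order reverses: min(T) = a·max(R)+b = (-3.52)·64 + 25 = -200.28; max(T) = a·min(R)+b = (-3.52)·56 + 25 = -172.12.

min(T) = -200.28, max(T) = -172.12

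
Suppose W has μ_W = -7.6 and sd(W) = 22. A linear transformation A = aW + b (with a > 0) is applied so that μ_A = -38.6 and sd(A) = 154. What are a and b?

a = 7, b = 14.6

sd(A) = a·sd(W) (a > 0), so a = 154/22 = 7.
μ_A = a·μ_W + b, so b = -38.6 − 7·(-7.6) = 14.6.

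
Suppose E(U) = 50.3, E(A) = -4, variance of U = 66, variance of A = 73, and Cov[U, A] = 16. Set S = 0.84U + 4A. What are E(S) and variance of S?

E(S) = 26.252, variance of S = 1322.0896

E(S) = 0.84·E(U) + 4·E(A) = 0.84·50.3 + 4·(-4) = 26.252.
variance of S = a²·variance of U + b²·variance of A + 2ab·Cov[U, A] with a = 0.84, b = 4.
= 0.84²·66 + 4²·73 + 2·0.84·4·16
= 46.5696 + 1168 + 107.52 = 1322.0896.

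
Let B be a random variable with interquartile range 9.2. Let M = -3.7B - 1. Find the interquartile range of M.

IQR(M) = 34.04

Under M = aB + b, IQR(M) = |a|·IQR(B) = |-3.7|·9.2 = 34.04 (shifts cancel; spread scales by |a|).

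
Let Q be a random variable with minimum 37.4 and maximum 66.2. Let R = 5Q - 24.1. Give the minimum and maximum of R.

a = 5 > 0, so min(R) = a·min(Q)+b = 5·37.4 + (-24.1) = 162.9 and max(R) = 5·66.2 + (-24.1) = 306.9.

min(R) = 162.9, max(R) = 306.9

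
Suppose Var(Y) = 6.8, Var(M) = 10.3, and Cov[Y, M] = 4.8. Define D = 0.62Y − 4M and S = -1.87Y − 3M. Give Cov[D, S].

Cov[D, S] = 142.69208

By bilinearity, Cov[D, S] = ac·Var(Y) + bd·Var(M) + (ad+bc)·Cov[Y, M], with a=0.62, b=-4, c=-1.87, d=-3.
ac·Var(Y) = 0.62·(-1.87)·6.8 = -7.88392
bd·Var(M) = (-4)·(-3)·10.3 = 123.6
(ad+bc)·Cov[Y, M] = (5.62)·4.8 = 26.976
Cov[D, S] = -7.88392 + 123.6 + 26.976 = 142.69208.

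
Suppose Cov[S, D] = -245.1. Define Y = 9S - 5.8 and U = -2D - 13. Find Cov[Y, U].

Cov[Y, U] = a·c·Cov[S, D] = 9·(-2)·(-245.1) = 4411.8. Additive constants drop out.

Cov[Y, U] = 4411.8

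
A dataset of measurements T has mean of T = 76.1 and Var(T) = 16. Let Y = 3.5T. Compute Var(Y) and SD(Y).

Y = 3.5T is linear with a = 3.5, b = 0.
Var(Y) = a²·Var(T) = 3.5²·16 = 196.
SD(T) = √16 = 4.
SD(Y) = |a|·SD(T) = |3.5|·4 = 14.

Var(Y) = 196, SD(Y) = 14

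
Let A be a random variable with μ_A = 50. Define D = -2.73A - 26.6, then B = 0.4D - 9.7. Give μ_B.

μ_D = (-2.73)·50 + (-26.6) = -163.1.
μ_B = 0.4·(-163.1) + (-9.7) = -74.94.

μ_B = -74.94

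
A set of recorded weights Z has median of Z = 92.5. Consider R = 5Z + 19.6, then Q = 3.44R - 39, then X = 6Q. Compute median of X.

median of R = 5·92.5 + 19.6 = 482.1.
median of Q = 3.44·482.1 + (-39) = 1619.424.
median of X = 6·1619.424 = 9716.544.

median of X = 9716.544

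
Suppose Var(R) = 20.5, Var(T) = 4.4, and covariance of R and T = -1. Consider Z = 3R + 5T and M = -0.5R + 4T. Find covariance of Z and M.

By bilinearity, covariance of Z and M = ac·Var(R) + bd·Var(T) + (ad+bc)·covariance of R and T, with a=3, b=5, c=-0.5, d=4.
ac·Var(R) = 3·(-0.5)·20.5 = -30.75
bd·Var(T) = 5·4·4.4 = 88
(ad+bc)·covariance of R and T = (9.5)·(-1) = -9.5
covariance of Z and M = -30.75 + 88 + (-9.5) = 47.75.

covariance of Z and M = 47.75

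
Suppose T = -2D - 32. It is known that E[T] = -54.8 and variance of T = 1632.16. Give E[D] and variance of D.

From T = -2D - 32: E[T] = a·E[D] + b, so E[D] = (E[T] − b)/a = (-54.8 − (-32))/(-2) = 11.4.
variance of T = a²·variance of D, so variance of D = 1632.16/(-2)² = 408.04.

E[D] = 11.4, variance of D = 408.04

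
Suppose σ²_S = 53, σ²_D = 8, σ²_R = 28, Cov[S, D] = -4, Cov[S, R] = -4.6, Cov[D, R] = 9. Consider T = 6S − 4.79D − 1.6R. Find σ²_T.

σ²_T = 2619.4248

σ²_T = a²·σ²_S + b²·σ²_D + c²·σ²_R + 2ab·Cov[S, D] + 2ac·Cov[S, R] + 2bc·Cov[D, R], with a = 6, b = -4.79, c = -1.6.
= 1908 + 183.5528 + 71.68 + 229.92 + 88.32 + 137.952
= 2619.4248.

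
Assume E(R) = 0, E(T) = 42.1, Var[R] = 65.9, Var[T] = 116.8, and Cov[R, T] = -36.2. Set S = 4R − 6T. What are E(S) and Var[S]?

E(S) = 4·E(R) + (-6)·E(T) = 4·0 + (-6)·42.1 = -252.6.
Var[S] = a²·Var[R] + b²·Var[T] + 2ab·Cov[R, T] with a = 4, b = -6.
= 4²·65.9 + (-6)²·116.8 + 2·4·(-6)·(-36.2)
= 1054.4 + 4204.8 + 1737.6 = 6996.8.

E(S) = -252.6, Var[S] = 6996.8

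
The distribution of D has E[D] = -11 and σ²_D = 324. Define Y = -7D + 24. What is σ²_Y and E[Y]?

σ²_Y = 15876, E[Y] = 101

Y = -7D + 24 is linear with a = -7, b = 24.
σ²_Y = a²·σ²_D = (-7)²·324 = 15876 (the additive constant 24 does not affect variance).
E[Y] = a·E[D] + b = (-7)·(-11) + 24 = 101.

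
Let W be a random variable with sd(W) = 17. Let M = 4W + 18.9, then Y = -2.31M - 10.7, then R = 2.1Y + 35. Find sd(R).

sd(R) = 329.868

sd(M) = |4|·17 = 68.
sd(Y) = |-2.31|·68 = 157.08.
sd(R) = |2.1|·157.08 = 329.868.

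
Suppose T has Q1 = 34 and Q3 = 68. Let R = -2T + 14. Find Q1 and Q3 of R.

Q1(R) = -122, Q3(R) = -54

a = -2 < 0 reverses order: Q1(R) comes from Q3(T), Q3(R) from Q1(T).
Q1(R) = (-2)·68 + 14 = -122; Q3(R) = (-2)·34 + 14 = -54.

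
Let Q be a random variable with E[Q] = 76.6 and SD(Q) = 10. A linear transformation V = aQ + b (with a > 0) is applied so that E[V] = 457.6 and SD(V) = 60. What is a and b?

SD(V) = a·SD(Q) (a > 0), so a = 60/10 = 6.
E[V] = a·E[Q] + b, so b = 457.6 − 6·76.6 = -2.

a = 6, b = -2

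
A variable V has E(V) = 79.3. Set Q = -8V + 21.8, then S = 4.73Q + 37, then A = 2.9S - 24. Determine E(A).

E(Q) = (-8)·79.3 + 21.8 = -612.6.
E(S) = 4.73·(-612.6) + 37 = -2860.598.
E(A) = 2.9·(-2860.598) + (-24) = -8319.7342.

E(A) = -8319.7342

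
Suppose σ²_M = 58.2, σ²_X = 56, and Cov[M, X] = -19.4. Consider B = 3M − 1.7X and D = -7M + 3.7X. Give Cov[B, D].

By bilinearity, Cov[B, D] = ac·σ²_M + bd·σ²_X + (ad+bc)·Cov[M, X], with a=3, b=-1.7, c=-7, d=3.7.
ac·σ²_M = 3·(-7)·58.2 = -1222.2
bd·σ²_X = (-1.7)·3.7·56 = -352.24
(ad+bc)·Cov[M, X] = (23)·(-19.4) = -446.2
Cov[B, D] = -1222.2 + (-352.24) + (-446.2) = -2020.64.

Cov[B, D] = -2020.64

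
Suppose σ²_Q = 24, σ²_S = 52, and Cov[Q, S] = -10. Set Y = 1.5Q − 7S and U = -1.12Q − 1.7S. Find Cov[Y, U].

Cov[Y, U] = 525.58

By bilinearity, Cov[Y, U] = ac·σ²_Q + bd·σ²_S + (ad+bc)·Cov[Q, S], with a=1.5, b=-7, c=-1.12, d=-1.7.
ac·σ²_Q = 1.5·(-1.12)·24 = -40.32
bd·σ²_S = (-7)·(-1.7)·52 = 618.8
(ad+bc)·Cov[Q, S] = (5.29)·(-10) = -52.9
Cov[Y, U] = -40.32 + 618.8 + (-52.9) = 525.58.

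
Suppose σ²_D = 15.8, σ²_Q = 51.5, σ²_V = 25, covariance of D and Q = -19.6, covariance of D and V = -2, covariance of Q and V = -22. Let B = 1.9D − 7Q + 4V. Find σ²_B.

σ²_B = 4703.498

σ²_B = a²·σ²_D + b²·σ²_Q + c²·σ²_V + 2ab·covariance of D and Q + 2ac·covariance of D and V + 2bc·covariance of Q and V, with a = 1.9, b = -7, c = 4.
= 57.038 + 2523.5 + 400 + 521.36 + (-30.4) + 1232
= 4703.498.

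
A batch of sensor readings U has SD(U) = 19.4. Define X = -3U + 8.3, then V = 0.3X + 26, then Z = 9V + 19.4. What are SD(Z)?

SD(X) = |-3|·19.4 = 58.2.
SD(V) = |0.3|·58.2 = 17.46.
SD(Z) = |9|·17.46 = 157.14.

SD(Z) = 157.14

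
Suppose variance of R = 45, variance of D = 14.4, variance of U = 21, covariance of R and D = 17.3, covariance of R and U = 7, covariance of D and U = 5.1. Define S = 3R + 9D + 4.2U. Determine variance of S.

variance of S = a²·variance of R + b²·variance of D + c²·variance of U + 2ab·covariance of R and D + 2ac·covariance of R and U + 2bc·covariance of D and U, with a = 3, b = 9, c = 4.2.
= 405 + 1166.4 + 370.44 + 934.2 + 176.4 + 385.56
= 3438.

variance of S = 3438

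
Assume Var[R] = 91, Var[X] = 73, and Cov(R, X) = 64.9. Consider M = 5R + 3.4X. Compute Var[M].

Var[M] = 5325.48

Var[M] = a²·Var[R] + b²·Var[X] + 2ab·Cov(R, X) with a = 5, b = 3.4.
= 5²·91 + 3.4²·73 + 2·5·3.4·64.9
= 2275 + 843.88 + 2206.6 = 5325.48.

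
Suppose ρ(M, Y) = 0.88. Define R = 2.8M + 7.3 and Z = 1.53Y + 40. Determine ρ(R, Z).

ρ(R, Z) = 0.88

Linear rescalings preserve correlation up to sign; here the slopes 2.8 and 1.53 have the same sign, so ρ(R, Z) = ρ(M, Y) = 0.88.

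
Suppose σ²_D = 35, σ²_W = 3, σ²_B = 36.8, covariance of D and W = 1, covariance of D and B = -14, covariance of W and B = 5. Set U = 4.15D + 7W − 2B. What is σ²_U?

σ²_U = 1047.4875

σ²_U = a²·σ²_D + b²·σ²_W + c²·σ²_B + 2ab·covariance of D and W + 2ac·covariance of D and B + 2bc·covariance of W and B, with a = 4.15, b = 7, c = -2.
= 602.7875 + 147 + 147.2 + 58.1 + 232.4 + (-140)
= 1047.4875.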